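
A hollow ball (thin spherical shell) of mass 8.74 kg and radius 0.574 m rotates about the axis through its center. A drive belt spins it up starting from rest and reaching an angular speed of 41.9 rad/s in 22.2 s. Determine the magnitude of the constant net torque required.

τ ≈ 3.62 N·m

I = (2/3)MR² = (2/3)(8.74)(0.574)² = 1.920 kg·m².
α = Δω/Δt = (41.9 − 0)/22.2 = 1.887 rad/s².
τ = Iα = (1.920)(1.887) = 3.623 N·m.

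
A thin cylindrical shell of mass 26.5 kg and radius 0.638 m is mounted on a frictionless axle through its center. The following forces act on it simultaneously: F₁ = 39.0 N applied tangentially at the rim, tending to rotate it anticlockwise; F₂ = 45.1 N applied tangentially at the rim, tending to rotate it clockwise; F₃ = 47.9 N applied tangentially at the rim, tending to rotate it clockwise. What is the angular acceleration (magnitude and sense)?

I = MR² = (26.5)(0.638)² = 10.79 kg·m².
Taking anticlockwise as positive: τ₁ = +(39.0)(0.638) = +24.88 N·m; τ₂ = −(45.1)(0.638) = −28.77 N·m; τ₃ = −(47.9)(0.638) = −30.56 N·m.
Net torque τ = -34.45 N·m.
α = τ/I = -34.45/10.79 = -3.194 rad/s².

α ≈ 3.19 rad/s², clockwise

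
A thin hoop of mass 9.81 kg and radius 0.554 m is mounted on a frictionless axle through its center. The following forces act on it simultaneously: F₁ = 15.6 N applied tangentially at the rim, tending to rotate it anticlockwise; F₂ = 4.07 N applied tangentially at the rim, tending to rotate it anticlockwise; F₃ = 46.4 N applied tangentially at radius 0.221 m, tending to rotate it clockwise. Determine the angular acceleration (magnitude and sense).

α ≈ 0.213 rad/s², anticlockwise

I = MR² = (9.81)(0.554)² = 3.011 kg·m².
Taking anticlockwise as positive: τ₁ = +(15.6)(0.554) = +8.642 N·m; τ₂ = +(4.07)(0.554) = +2.255 N·m; τ₃ = −(46.4)(0.221) = −10.25 N·m.
Net torque τ = 0.6428 N·m.
α = τ/I = 0.6428/3.011 = 0.2135 rad/s².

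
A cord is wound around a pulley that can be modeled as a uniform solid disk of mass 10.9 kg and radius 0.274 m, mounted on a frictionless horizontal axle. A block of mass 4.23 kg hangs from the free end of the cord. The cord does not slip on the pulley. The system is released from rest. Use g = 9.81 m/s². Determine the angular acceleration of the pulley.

I = ½MR² = (1/2)(10.9)(0.274)² = 0.4092 kg·m².
Block: mg − T = ma. Pulley: TR = Iα. No-slip: a = αR, so T = (I/R²)a = 5.450·a.
Then mg = (m + 5.450)a, so a = (4.23)(9.81)/(4.23 + 5.450) = 4.287 m/s².
α = a/R = 4.287/0.274 = 15.65 rad/s².

α ≈ 15.6 rad/s²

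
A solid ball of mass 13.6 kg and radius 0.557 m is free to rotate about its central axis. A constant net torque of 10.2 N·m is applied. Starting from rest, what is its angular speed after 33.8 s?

ω ≈ 204 rad/s

I = (2/5)MR² = (2/5)(13.6)(0.557)² = 1.688 kg·m².
α = τ/I = 10.2/1.688 = 6.044 rad/s².
ω = ω₀ + αt = 0 + (6.044)(33.8) = 204.3 rad/s.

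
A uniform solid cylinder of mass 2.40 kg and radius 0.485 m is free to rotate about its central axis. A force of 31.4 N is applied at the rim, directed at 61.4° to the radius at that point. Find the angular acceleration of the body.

α ≈ 47.4 rad/s²

I = ½MR² = (1/2)(2.40)(0.485)² = 0.2823 kg·m².
Only the tangential component produces torque: τ = F R sinθ = (31.4)(0.485) sin 61.4° = 13.37 N·m.
Newton's second law for rotation, τ = Iα, gives α = τ/I = 13.37/0.2823 = 47.37 rad/s².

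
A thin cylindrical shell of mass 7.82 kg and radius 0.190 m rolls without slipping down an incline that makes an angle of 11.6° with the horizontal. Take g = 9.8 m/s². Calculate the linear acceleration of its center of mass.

Translation along the incline: Mg sinθ − f = Ma.
Rotation about the center: fR = Iα with I = MR². No-slip gives a = αR, so f = (I/R²)a = M a.
Substituting: Mg sinθ = (1 + 1.000)Ma, so a = g sinθ/(1 + 1.000) = (9.8) sin 11.6° / 2.000 = 0.9853 m/s².

a ≈ 0.985 m/s²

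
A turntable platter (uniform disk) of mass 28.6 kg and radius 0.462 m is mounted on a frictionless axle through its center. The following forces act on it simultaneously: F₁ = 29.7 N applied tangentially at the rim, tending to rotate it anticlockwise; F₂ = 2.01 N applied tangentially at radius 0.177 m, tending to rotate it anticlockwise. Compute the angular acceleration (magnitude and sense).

I = ½MR² = (1/2)(28.6)(0.462)² = 3.052 kg·m².
Taking anticlockwise as positive: τ₁ = +(29.7)(0.462) = +13.72 N·m; τ₂ = +(2.01)(0.177) = +0.3558 N·m.
Net torque τ = 14.08 N·m.
α = τ/I = 14.08/3.052 = 4.612 rad/s².

α ≈ 4.61 rad/s², anticlockwise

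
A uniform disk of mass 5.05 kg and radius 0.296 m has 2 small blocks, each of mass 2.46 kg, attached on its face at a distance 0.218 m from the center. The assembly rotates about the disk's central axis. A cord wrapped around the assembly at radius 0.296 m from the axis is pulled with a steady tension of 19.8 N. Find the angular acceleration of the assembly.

I_disk = ½MR² = ½(5.05)(0.296)² = 0.2212 kg·m².
I_blocks = 2·m·r² = 2(2.46)(0.218)² = 0.2338 kg·m².
Total I = 0.4550 kg·m².
τ = F r = (19.8)(0.296) = 5.861 N·m.
α = τ/I = 5.861/0.4550 = 12.88 rad/s².

α ≈ 12.9 rad/s²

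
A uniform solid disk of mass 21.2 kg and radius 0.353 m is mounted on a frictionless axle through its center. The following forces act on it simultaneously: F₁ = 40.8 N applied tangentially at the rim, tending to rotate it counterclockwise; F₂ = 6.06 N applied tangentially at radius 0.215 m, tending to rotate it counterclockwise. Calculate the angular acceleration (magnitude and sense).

I = ½MR² = (1/2)(21.2)(0.353)² = 1.321 kg·m².
Taking counterclockwise as positive: τ₁ = +(40.8)(0.353) = +14.40 N·m; τ₂ = +(6.06)(0.215) = +1.303 N·m.
Net torque τ = 15.71 N·m.
α = τ/I = 15.71/1.321 = 11.89 rad/s².

α ≈ 11.9 rad/s², counterclockwise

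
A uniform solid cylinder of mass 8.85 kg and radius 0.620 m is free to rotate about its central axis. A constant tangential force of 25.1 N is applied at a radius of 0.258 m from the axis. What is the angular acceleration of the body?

α ≈ 3.81 rad/s²

I = ½MR² = (1/2)(8.85)(0.620)² = 1.701 kg·m².
τ = F·r = (25.1)(0.258) = 6.476 N·m.
Newton's second law for rotation, τ = Iα, gives α = τ/I = 6.476/1.701 = 3.807 rad/s².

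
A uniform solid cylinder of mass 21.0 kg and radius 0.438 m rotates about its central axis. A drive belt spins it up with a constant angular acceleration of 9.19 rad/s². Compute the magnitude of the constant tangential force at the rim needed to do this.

I = ½MR² = (1/2)(21.0)(0.438)² = 2.014 kg·m².
The required torque is τ = Iα = (2.014)(9.190) = 18.51 N·m.
A tangential force at the rim gives τ = FR, so F = τ/R = 18.51/0.438 = 42.26 N.

F ≈ 42.3 N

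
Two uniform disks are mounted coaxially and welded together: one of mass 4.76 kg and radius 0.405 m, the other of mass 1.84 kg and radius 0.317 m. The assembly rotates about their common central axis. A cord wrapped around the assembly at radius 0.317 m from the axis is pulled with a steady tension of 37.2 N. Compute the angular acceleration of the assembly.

α ≈ 24.4 rad/s²

I = ½M₁R₁² + ½M₂R₂² = ½(4.76)(0.405)² + ½(1.84)(0.317)² = 0.4828 kg·m².
τ = F r = (37.2)(0.317) = 11.79 N·m.
α = τ/I = 11.79/0.4828 = 24.42 rad/s².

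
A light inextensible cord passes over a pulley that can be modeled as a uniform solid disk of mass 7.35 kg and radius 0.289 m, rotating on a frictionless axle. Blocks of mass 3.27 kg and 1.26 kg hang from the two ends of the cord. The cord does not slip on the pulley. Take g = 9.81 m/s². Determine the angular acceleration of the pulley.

α ≈ 8.32 rad/s²

I = ½MR² = (1/2)(7.35)(0.289)² = 0.3069 kg·m².
Heavier block: m₁g − T₁ = m₁a. Lighter block: T₂ − m₂g = m₂a.
Pulley: (T₁ − T₂)R = Iα = I(a/R), so T₁ − T₂ = (I/R²)a = (1/2)M_p a = 3.675·a.
Adding the three: (m₁ − m₂)g = (m₁ + m₂ + 3.675)a, so a = (3.27 − 1.26)(9.81)/(3.27 + 1.26 + 3.675) = 2.403 m/s².
α = a/R = 2.403/0.289 = 8.316 rad/s².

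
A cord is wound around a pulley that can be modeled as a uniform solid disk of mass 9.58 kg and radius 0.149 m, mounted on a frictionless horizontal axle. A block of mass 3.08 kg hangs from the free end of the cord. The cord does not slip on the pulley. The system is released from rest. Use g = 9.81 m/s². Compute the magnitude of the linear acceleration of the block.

a ≈ 3.84 m/s²

I = ½MR² = (1/2)(9.58)(0.149)² = 0.1063 kg·m².
Block: mg − T = ma. Pulley: TR = Iα. No-slip: a = αR, so T = (I/R²)a = 4.790·a.
Then mg = (m + 4.790)a, so a = (3.08)(9.81)/(3.08 + 4.790) = 3.839 m/s².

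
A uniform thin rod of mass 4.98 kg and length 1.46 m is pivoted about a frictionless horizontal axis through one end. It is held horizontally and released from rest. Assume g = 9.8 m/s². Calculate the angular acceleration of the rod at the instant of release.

α ≈ 10.1 rad/s²

About the pivot, I = (1/3)ML² = (1/3)(4.98)(1.46)² = 3.538 kg·m².
The weight acts at the center, a distance L/2 = 0.7300 m from the pivot; τ = Mg(L/2) = 35.63 N·m.
α = τ/I = 35.63/3.538 = 10.07 rad/s².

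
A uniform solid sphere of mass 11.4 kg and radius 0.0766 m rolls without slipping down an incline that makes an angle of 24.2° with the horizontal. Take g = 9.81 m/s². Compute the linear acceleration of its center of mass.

a ≈ 2.87 m/s²

Translation along the incline: Mg sinθ − f = Ma.
Rotation about the center: fR = Iα with I = (2/5)MR². No-slip gives a = αR, so f = (I/R²)a = (2/5)M a.
Substituting: Mg sinθ = (1 + 0.4000)Ma, so a = g sinθ/(1 + 0.4000) = (9.81) sin 24.2° / 1.400 = 2.872 m/s².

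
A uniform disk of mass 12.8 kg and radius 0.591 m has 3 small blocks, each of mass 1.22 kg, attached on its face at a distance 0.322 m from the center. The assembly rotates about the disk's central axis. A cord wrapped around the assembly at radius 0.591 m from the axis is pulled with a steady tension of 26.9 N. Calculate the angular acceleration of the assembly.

I_disk = ½MR² = ½(12.8)(0.591)² = 2.235 kg·m².
I_blocks = 3·m·r² = 3(1.22)(0.322)² = 0.3795 kg·m².
Total I = 2.615 kg·m².
τ = F r = (26.9)(0.591) = 15.90 N·m.
α = τ/I = 15.90/2.615 = 6.080 rad/s².

α ≈ 6.08 rad/s²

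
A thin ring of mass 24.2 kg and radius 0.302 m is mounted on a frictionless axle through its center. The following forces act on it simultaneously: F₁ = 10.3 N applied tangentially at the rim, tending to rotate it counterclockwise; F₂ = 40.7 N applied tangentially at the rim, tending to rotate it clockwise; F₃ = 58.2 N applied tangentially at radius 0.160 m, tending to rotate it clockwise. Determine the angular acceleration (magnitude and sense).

α ≈ 8.38 rad/s², clockwise

I = MR² = (24.2)(0.302)² = 2.207 kg·m².
Taking counterclockwise as positive: τ₁ = +(10.3)(0.302) = +3.111 N·m; τ₂ = −(40.7)(0.302) = −12.29 N·m; τ₃ = −(58.2)(0.160) = −9.312 N·m.
Net torque τ = -18.49 N·m.
α = τ/I = -18.49/2.207 = -8.379 rad/s².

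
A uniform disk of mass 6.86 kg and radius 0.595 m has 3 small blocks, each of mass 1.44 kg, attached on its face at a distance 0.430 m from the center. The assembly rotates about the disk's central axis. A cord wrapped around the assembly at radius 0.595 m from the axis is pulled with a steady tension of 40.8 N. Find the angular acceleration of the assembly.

α ≈ 12.1 rad/s²

I_disk = ½MR² = ½(6.86)(0.595)² = 1.214 kg·m².
I_blocks = 3·m·r² = 3(1.44)(0.430)² = 0.7988 kg·m².
Total I = 2.013 kg·m².
τ = F r = (40.8)(0.595) = 24.28 N·m.
α = τ/I = 24.28/2.013 = 12.06 rad/s².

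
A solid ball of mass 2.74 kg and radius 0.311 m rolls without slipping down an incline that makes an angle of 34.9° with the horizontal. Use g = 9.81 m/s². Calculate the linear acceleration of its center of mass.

Translation along the incline: Mg sinθ − f = Ma.
Rotation about the center: fR = Iα with I = (2/5)MR². No-slip gives a = αR, so f = (I/R²)a = (2/5)M a.
Substituting: Mg sinθ = (1 + 0.4000)Ma, so a = g sinθ/(1 + 0.4000) = (9.81) sin 34.9° / 1.400 = 4.009 m/s².

a ≈ 4.01 m/s²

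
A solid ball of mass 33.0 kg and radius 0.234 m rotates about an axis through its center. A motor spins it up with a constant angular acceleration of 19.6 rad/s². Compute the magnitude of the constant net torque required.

τ ≈ 14.2 N·m

I = (2/5)MR² = (2/5)(33.0)(0.234)² = 0.7228 kg·m².
τ = Iα = (0.7228)(19.60) = 14.17 N·m.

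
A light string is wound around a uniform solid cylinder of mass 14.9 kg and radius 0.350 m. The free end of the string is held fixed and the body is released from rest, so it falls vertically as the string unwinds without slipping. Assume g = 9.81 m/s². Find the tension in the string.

T ≈ 48.7 N

Translation: Mg − T = Ma. Rotation about the center: TR = Iα with I = ½MR².
With a = αR: T = (I/R²)a = (1/2)M a, so Mg = (1 + 0.5000)Ma.
a = g/(1 + 0.5000) = 9.81/1.500 = 6.540 m/s².
T = 0.5000·M·a = (0.5000)(14.9)(6.540) = 48.72 N.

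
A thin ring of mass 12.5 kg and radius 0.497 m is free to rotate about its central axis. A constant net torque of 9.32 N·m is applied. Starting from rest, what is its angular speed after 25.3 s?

ω ≈ 76.4 rad/s

I = MR² = (12.5)(0.497)² = 3.088 kg·m².
α = τ/I = 9.32/3.088 = 3.019 rad/s².
ω = ω₀ + αt = 0 + (3.019)(25.3) = 76.37 rad/s.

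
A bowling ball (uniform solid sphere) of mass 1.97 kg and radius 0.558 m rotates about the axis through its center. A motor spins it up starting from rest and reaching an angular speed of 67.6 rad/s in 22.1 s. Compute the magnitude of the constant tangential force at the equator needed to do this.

F ≈ 1.34 N

I = (2/5)MR² = (2/5)(1.97)(0.558)² = 0.2454 kg·m².
α = Δω/Δt = (67.6 − 0)/22.1 = 3.059 rad/s².
The required torque is τ = Iα = (0.2454)(3.059) = 0.7505 N·m.
A tangential force at the equator gives τ = FR, so F = τ/R = 0.7505/0.558 = 1.345 N.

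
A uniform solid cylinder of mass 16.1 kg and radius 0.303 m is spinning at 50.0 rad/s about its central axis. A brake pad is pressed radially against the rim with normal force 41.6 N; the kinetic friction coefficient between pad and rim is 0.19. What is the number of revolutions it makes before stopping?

I = ½MR² = (1/2)(16.1)(0.303)² = 0.7391 kg·m².
Friction force f = μN = (0.19)(41.6) = 7.904 N at the rim; torque magnitude τ = fR = 2.395 N·m, opposing ω.
|α| = τ/I = 2.395/0.7391 = 3.240 rad/s² (deceleration).
ω² = ω₀² − 2|α|θ with ω = 0 ⇒ θ = ω₀²/(2|α|) = 385.7 rad = 61.39 rev.

≈ 61.4 revolutions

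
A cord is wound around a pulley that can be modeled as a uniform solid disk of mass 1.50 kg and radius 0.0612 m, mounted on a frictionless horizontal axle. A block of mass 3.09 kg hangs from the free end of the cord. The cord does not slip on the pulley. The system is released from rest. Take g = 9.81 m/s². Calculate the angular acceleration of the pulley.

α ≈ 129 rad/s²

I = ½MR² = (1/2)(1.50)(0.0612)² = 0.002809 kg·m².
Block: mg − T = ma. Pulley: TR = Iα. No-slip: a = αR, so T = (I/R²)a = 0.7500·a.
Then mg = (m + 0.7500)a, so a = (3.09)(9.81)/(3.09 + 0.7500) = 7.894 m/s².
α = a/R = 7.894/0.0612 = 129.0 rad/s².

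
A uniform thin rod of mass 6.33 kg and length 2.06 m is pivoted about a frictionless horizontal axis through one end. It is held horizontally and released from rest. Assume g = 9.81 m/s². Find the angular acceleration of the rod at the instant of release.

About the pivot, I = (1/3)ML² = (1/3)(6.33)(2.06)² = 8.954 kg·m².
The weight acts at the center, a distance L/2 = 1.030 m from the pivot; τ = Mg(L/2) = 63.96 N·m.
α = τ/I = 63.96/8.954 = 7.143 rad/s².

α ≈ 7.14 rad/s²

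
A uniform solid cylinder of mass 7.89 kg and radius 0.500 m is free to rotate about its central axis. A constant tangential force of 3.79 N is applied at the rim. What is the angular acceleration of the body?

α ≈ 1.92 rad/s²

I = ½MR² = (1/2)(7.89)(0.500)² = 0.9862 kg·m².
τ = F R = (3.79)(0.500) = 1.895 N·m.
Newton's second law for rotation, τ = Iα, gives α = τ/I = 1.895/0.9862 = 1.921 rad/s².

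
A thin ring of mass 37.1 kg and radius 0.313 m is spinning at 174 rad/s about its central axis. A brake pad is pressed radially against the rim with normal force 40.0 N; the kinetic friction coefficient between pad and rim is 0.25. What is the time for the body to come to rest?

I = MR² = (37.1)(0.313)² = 3.635 kg·m².
Friction force f = μN = (0.25)(40.0) = 10.00 N at the rim; torque magnitude τ = fR = 3.130 N·m, opposing ω.
|α| = τ/I = 3.130/3.635 = 0.8612 rad/s² (deceleration).
0 = ω₀ − |α|t ⇒ t = ω₀/|α| = 174/0.8612 = 202.1 s.

t ≈ 202 s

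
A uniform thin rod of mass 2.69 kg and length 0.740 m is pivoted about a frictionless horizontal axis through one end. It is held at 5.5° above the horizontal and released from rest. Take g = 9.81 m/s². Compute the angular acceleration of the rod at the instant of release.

About the pivot, I = (1/3)ML² = (1/3)(2.69)(0.740)² = 0.4910 kg·m².
The weight acts at the center, a distance L/2 = 0.3700 m from the pivot; τ = Mg(L/2) cos 5.5° = 9.719 N·m.
α = τ/I = 9.719/0.4910 = 19.79 rad/s².

α ≈ 19.8 rad/s²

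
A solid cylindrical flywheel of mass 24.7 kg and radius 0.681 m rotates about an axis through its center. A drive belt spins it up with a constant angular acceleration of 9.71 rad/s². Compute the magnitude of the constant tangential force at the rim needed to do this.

F ≈ 81.7 N

I = ½MR² = (1/2)(24.7)(0.681)² = 5.727 kg·m².
The required torque is τ = Iα = (5.727)(9.710) = 55.61 N·m.
A tangential force at the rim gives τ = FR, so F = τ/R = 55.61/0.681 = 81.66 N.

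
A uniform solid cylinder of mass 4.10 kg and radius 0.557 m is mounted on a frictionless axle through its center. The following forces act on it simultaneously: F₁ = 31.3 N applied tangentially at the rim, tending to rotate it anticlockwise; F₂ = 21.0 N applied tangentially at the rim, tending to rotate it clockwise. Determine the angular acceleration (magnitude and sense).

I = ½MR² = (1/2)(4.10)(0.557)² = 0.6360 kg·m².
Taking anticlockwise as positive: τ₁ = +(31.3)(0.557) = +17.43 N·m; τ₂ = −(21.0)(0.557) = −11.70 N·m.
Net torque τ = 5.737 N·m.
α = τ/I = 5.737/0.6360 = 9.020 rad/s².

α ≈ 9.02 rad/s², anticlockwise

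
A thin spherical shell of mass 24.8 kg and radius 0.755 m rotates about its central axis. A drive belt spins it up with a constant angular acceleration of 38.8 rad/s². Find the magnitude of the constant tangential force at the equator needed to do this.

F ≈ 484 N

I = (2/3)MR² = (2/3)(24.8)(0.755)² = 9.424 kg·m².
The required torque is τ = Iα = (9.424)(38.80) = 365.7 N·m.
A tangential force at the equator gives τ = FR, so F = τ/R = 365.7/0.755 = 484.3 N.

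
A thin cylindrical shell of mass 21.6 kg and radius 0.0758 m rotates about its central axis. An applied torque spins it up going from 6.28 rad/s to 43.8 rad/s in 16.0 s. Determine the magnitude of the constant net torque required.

τ ≈ 0.291 N·m

I = MR² = (21.6)(0.0758)² = 0.1241 kg·m².
α = Δω/Δt = (43.8 − 6.28)/16.0 = 2.345 rad/s².
τ = Iα = (0.1241)(2.345) = 0.2910 N·m.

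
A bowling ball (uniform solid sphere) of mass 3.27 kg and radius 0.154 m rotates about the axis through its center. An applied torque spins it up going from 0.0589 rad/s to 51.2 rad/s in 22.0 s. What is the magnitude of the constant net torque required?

I = (2/5)MR² = (2/5)(3.27)(0.154)² = 0.03102 kg·m².
α = Δω/Δt = (51.2 − 0.0589)/22.0 = 2.325 rad/s².
τ = Iα = (0.03102)(2.325) = 0.07211 N·m.

τ ≈ 0.0721 N·m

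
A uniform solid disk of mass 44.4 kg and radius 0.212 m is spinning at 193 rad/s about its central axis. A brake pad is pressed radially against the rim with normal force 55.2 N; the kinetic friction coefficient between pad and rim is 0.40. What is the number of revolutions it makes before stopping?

I = ½MR² = (1/2)(44.4)(0.212)² = 0.9978 kg·m².
Friction force f = μN = (0.40)(55.2) = 22.08 N at the rim; torque magnitude τ = fR = 4.681 N·m, opposing ω.
|α| = τ/I = 4.681/0.9978 = 4.691 rad/s² (deceleration).
ω² = ω₀² − 2|α|θ with ω = 0 ⇒ θ = ω₀²/(2|α|) = 3970 rad = 631.8 rev.

≈ 632 revolutions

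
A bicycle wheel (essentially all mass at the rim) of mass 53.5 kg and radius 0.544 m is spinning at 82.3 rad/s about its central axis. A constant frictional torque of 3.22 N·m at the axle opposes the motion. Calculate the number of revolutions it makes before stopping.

≈ 2650 revolutions

I = MR² = (53.5)(0.544)² = 15.83 kg·m².
The net torque has magnitude 3.22 N·m, opposing ω.
|α| = τ/I = 3.220/15.83 = 0.2034 rad/s² (deceleration).
ω² = ω₀² − 2|α|θ with ω = 0 ⇒ θ = ω₀²/(2|α|) = 16650 rad = 2650 rev.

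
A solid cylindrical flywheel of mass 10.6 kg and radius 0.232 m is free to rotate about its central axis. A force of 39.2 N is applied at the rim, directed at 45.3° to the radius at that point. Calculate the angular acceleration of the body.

I = ½MR² = (1/2)(10.6)(0.232)² = 0.2853 kg·m².
Only the tangential component produces torque: τ = F R sinθ = (39.2)(0.232) sin 45.3° = 6.464 N·m.
From τ = Iα: α = 6.464/0.2853 = 22.66 rad/s².

α ≈ 22.7 rad/s²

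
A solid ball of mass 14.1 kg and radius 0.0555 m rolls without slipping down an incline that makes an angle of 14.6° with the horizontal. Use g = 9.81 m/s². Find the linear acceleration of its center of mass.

a ≈ 1.77 m/s²

Translation along the incline: Mg sinθ − f = Ma.
Rotation about the center: fR = Iα with I = (2/5)MR². No-slip gives a = αR, so f = (I/R²)a = (2/5)M a.
Substituting: Mg sinθ = (1 + 0.4000)Ma, so a = g sinθ/(1 + 0.4000) = (9.81) sin 14.6° / 1.400 = 1.766 m/s².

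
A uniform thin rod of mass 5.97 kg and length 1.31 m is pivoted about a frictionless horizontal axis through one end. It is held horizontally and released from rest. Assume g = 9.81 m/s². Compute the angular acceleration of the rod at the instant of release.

α ≈ 11.2 rad/s²

About the pivot, I = (1/3)ML² = (1/3)(5.97)(1.31)² = 3.415 kg·m².
The weight acts at the center, a distance L/2 = 0.6550 m from the pivot; τ = Mg(L/2) = 38.36 N·m.
α = τ/I = 38.36/3.415 = 11.23 rad/s².
(Equivalently α = (3g/(2L)) = 11.23 rad/s².)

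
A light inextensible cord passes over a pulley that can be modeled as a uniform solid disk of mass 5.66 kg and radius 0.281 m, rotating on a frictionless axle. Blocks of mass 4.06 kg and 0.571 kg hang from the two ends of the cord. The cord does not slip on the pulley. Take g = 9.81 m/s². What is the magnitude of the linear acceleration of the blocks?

a ≈ 4.59 m/s²

I = ½MR² = (1/2)(5.66)(0.281)² = 0.2235 kg·m².
Heavier block: m₁g − T₁ = m₁a. Lighter block: T₂ − m₂g = m₂a.
Pulley: (T₁ − T₂)R = Iα = I(a/R), so T₁ − T₂ = (I/R²)a = (1/2)M_p a = 2.830·a.
Adding the three: (m₁ − m₂)g = (m₁ + m₂ + 2.830)a, so a = (4.06 − 0.571)(9.81)/(4.06 + 0.571 + 2.830) = 4.587 m/s².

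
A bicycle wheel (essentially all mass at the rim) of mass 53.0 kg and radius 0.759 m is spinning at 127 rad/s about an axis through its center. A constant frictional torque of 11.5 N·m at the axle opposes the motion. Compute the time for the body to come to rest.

t ≈ 337 s

I = MR² = (53.0)(0.759)² = 30.53 kg·m².
The net torque has magnitude 11.5 N·m, opposing ω.
|α| = τ/I = 11.50/30.53 = 0.3767 rad/s² (deceleration).
0 = ω₀ − |α|t ⇒ t = ω₀/|α| = 127/0.3767 = 337.2 s.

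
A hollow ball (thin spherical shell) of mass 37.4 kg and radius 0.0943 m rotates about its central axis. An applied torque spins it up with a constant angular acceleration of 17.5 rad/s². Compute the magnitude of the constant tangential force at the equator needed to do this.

F ≈ 41.1 N

I = (2/3)MR² = (2/3)(37.4)(0.0943)² = 0.2217 kg·m².
The required torque is τ = Iα = (0.2217)(17.50) = 3.880 N·m.
A tangential force at the equator gives τ = FR, so F = τ/R = 3.880/0.0943 = 41.15 N.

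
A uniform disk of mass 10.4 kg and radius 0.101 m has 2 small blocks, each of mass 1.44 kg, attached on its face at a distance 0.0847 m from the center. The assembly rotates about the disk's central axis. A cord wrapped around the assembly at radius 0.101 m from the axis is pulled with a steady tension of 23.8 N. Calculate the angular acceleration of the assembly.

I_disk = ½MR² = ½(10.4)(0.101)² = 0.05305 kg·m².
I_blocks = 2·m·r² = 2(1.44)(0.0847)² = 0.02066 kg·m².
Total I = 0.07371 kg·m².
τ = F r = (23.8)(0.101) = 2.404 N·m.
α = τ/I = 2.404/0.07371 = 32.61 rad/s².

α ≈ 32.6 rad/s²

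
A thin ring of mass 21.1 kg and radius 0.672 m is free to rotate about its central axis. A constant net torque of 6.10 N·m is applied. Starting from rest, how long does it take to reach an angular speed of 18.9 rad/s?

I = MR² = (21.1)(0.672)² = 9.528 kg·m².
α = τ/I = 6.10/9.528 = 0.6402 rad/s².
ω = αt ⇒ t = ω/α = 18.9/0.6402 = 29.52 s.

t ≈ 29.5 s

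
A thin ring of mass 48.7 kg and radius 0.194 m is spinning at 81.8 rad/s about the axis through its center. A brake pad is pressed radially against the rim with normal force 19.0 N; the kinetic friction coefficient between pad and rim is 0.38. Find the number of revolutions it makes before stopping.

I = MR² = (48.7)(0.194)² = 1.833 kg·m².
Friction force f = μN = (0.38)(19.0) = 7.220 N at the rim; torque magnitude τ = fR = 1.401 N·m, opposing ω.
|α| = τ/I = 1.401/1.833 = 0.7642 rad/s² (deceleration).
ω² = ω₀² − 2|α|θ with ω = 0 ⇒ θ = ω₀²/(2|α|) = 4378 rad = 696.8 rev.

≈ 697 revolutions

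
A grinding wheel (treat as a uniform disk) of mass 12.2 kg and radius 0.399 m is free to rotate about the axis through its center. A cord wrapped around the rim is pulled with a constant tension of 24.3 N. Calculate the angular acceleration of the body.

I = ½MR² = (1/2)(12.2)(0.399)² = 0.9711 kg·m².
τ = F R = (24.3)(0.399) = 9.696 N·m.
Newton's second law for rotation, τ = Iα, gives α = τ/I = 9.696/0.9711 = 9.984 rad/s².

α ≈ 9.98 rad/s²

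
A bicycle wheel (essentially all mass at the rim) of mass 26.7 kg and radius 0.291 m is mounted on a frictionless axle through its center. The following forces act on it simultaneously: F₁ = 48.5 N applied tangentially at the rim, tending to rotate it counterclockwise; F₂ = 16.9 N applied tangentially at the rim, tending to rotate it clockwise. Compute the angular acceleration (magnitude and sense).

I = MR² = (26.7)(0.291)² = 2.261 kg·m².
Taking counterclockwise as positive: τ₁ = +(48.5)(0.291) = +14.11 N·m; τ₂ = −(16.9)(0.291) = −4.918 N·m.
Net torque τ = 9.196 N·m.
α = τ/I = 9.196/2.261 = 4.067 rad/s².

α ≈ 4.07 rad/s², counterclockwise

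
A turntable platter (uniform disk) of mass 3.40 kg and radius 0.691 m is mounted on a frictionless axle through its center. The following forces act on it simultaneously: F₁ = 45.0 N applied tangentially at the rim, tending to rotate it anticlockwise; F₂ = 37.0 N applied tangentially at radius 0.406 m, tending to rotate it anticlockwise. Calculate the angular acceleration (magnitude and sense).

I = ½MR² = (1/2)(3.40)(0.691)² = 0.8117 kg·m².
Taking anticlockwise as positive: τ₁ = +(45.0)(0.691) = +31.09 N·m; τ₂ = +(37.0)(0.406) = +15.02 N·m.
Net torque τ = 46.12 N·m.
α = τ/I = 46.12/0.8117 = 56.81 rad/s².

α ≈ 56.8 rad/s², anticlockwise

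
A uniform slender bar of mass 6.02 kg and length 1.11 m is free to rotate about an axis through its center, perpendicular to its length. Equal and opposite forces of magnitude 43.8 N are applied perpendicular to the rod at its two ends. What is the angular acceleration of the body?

I = (1/12)ML² = (1/12)(6.02)(1.11)² = 0.6181 kg·m².
The couple gives τ = F·(L/2) + F·(L/2) = F L = (43.8)(1.11) = 48.62 N·m.
Newton's second law for rotation, τ = Iα, gives α = τ/I = 48.62/0.6181 = 78.66 rad/s².

α ≈ 78.7 rad/s²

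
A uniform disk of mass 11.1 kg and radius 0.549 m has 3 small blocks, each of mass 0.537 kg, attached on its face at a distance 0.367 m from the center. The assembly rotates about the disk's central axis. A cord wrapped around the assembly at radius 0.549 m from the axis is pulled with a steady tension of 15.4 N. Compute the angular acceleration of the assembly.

I_disk = ½MR² = ½(11.1)(0.549)² = 1.673 kg·m².
I_blocks = 3·m·r² = 3(0.537)(0.367)² = 0.2170 kg·m².
Total I = 1.890 kg·m².
τ = F r = (15.4)(0.549) = 8.455 N·m.
α = τ/I = 8.455/1.890 = 4.474 rad/s².

α ≈ 4.47 rad/s²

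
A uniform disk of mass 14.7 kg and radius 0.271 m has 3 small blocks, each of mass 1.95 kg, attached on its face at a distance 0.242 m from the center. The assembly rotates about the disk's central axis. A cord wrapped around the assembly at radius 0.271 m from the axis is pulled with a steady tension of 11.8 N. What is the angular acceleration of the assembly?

α ≈ 3.62 rad/s²

I_disk = ½MR² = ½(14.7)(0.271)² = 0.5398 kg·m².
I_blocks = 3·m·r² = 3(1.95)(0.242)² = 0.3426 kg·m².
Total I = 0.8824 kg·m².
τ = F r = (11.8)(0.271) = 3.198 N·m.
α = τ/I = 3.198/0.8824 = 3.624 rad/s².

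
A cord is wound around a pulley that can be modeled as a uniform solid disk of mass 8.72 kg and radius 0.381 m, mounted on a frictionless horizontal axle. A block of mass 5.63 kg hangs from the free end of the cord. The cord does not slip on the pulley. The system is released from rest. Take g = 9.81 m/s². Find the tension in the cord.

I = ½MR² = (1/2)(8.72)(0.381)² = 0.6329 kg·m².
Block: mg − T = ma. Pulley: TR = Iα. No-slip: a = αR, so T = (I/R²)a = 4.360·a.
Then mg = (m + 4.360)a, so a = (5.63)(9.81)/(5.63 + 4.360) = 5.529 m/s².
T = 4.360·a = 24.10 N.

T ≈ 24.1 N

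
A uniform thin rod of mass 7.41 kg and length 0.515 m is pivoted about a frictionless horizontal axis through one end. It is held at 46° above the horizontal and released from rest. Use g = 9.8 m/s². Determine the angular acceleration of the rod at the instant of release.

α ≈ 19.8 rad/s²

About the pivot, I = (1/3)ML² = (1/3)(7.41)(0.515)² = 0.6551 kg·m².
The weight acts at the center, a distance L/2 = 0.2575 m from the pivot; τ = Mg(L/2) cos 46° = 12.99 N·m.
α = τ/I = 12.99/0.6551 = 19.83 rad/s².
(Equivalently α = (3g/(2L)) cos 46° = 19.83 rad/s².)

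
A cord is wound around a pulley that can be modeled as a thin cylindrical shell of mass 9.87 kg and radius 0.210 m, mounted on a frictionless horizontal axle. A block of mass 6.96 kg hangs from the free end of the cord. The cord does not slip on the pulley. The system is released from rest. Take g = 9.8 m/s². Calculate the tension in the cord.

I = MR² = (9.87)(0.210)² = 0.4353 kg·m².
Block: mg − T = ma. Pulley: TR = Iα. No-slip: a = αR, so T = (I/R²)a = 9.870·a.
Then mg = (m + 9.870)a, so a = (6.96)(9.8)/(6.96 + 9.870) = 4.053 m/s².
T = 9.870·a = 40.00 N.

T ≈ 40.0 N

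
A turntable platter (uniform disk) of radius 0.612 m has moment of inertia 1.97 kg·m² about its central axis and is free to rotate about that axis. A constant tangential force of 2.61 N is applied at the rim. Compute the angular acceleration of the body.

α ≈ 0.811 rad/s²

τ = F R = (2.61)(0.612) = 1.597 N·m.
Newton's second law for rotation, τ = Iα, gives α = τ/I = 1.597/1.970 = 0.8108 rad/s².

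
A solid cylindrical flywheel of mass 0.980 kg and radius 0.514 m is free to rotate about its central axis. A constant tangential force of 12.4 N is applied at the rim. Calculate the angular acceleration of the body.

α ≈ 49.2 rad/s²

I = ½MR² = (1/2)(0.980)(0.514)² = 0.1295 kg·m².
τ = F R = (12.4)(0.514) = 6.374 N·m.
Newton's second law for rotation, τ = Iα, gives α = τ/I = 6.374/0.1295 = 49.23 rad/s².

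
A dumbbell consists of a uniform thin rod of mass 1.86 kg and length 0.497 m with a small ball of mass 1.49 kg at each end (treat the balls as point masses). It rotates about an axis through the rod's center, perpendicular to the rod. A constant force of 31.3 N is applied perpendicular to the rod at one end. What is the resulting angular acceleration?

I_rod = (1/12)ML² = (1/12)(1.86)(0.497)² = 0.03829 kg·m².
I_balls = 2·m·(L/2)² = 2(1.49)(0.2485)² = 0.1840 kg·m².
Total I = 0.2223 kg·m².
τ = F·(L/2) = (31.3)(0.248) = 7.778 N·m.
α = τ/I = 7.778/0.2223 = 34.99 rad/s².

α ≈ 35.0 rad/s²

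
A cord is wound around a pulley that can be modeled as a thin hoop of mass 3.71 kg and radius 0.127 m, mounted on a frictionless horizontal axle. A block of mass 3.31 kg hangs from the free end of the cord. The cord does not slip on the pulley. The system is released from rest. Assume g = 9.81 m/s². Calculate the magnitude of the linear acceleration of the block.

a ≈ 4.63 m/s²

I = MR² = (3.71)(0.127)² = 0.05984 kg·m².
Block: mg − T = ma. Pulley: TR = Iα. No-slip: a = αR, so T = (I/R²)a = 3.710·a.
Then mg = (m + 3.710)a, so a = (3.31)(9.81)/(3.31 + 3.710) = 4.626 m/s².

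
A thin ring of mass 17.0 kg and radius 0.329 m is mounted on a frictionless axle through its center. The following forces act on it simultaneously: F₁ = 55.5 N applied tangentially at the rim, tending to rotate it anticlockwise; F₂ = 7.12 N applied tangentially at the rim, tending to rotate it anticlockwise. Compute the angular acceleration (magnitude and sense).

I = MR² = (17.0)(0.329)² = 1.840 kg·m².
Taking anticlockwise as positive: τ₁ = +(55.5)(0.329) = +18.26 N·m; τ₂ = +(7.12)(0.329) = +2.342 N·m.
Net torque τ = 20.60 N·m.
α = τ/I = 20.60/1.840 = 11.20 rad/s².

α ≈ 11.2 rad/s², anticlockwise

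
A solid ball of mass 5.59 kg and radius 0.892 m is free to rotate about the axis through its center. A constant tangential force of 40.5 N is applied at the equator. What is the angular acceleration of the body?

α ≈ 20.3 rad/s²

I = (2/5)MR² = (2/5)(5.59)(0.892)² = 1.779 kg·m².
τ = F R = (40.5)(0.892) = 36.13 N·m.
Newton's second law for rotation, τ = Iα, gives α = τ/I = 36.13/1.779 = 20.31 rad/s².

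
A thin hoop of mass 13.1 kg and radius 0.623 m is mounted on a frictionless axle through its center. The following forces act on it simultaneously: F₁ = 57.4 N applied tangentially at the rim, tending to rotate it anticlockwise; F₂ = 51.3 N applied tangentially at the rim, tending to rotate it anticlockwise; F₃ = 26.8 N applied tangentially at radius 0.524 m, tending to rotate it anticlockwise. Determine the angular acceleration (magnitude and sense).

α ≈ 16.1 rad/s², anticlockwise

I = MR² = (13.1)(0.623)² = 5.084 kg·m².
Taking anticlockwise as positive: τ₁ = +(57.4)(0.623) = +35.76 N·m; τ₂ = +(51.3)(0.623) = +31.96 N·m; τ₃ = +(26.8)(0.524) = +14.04 N·m.
Net torque τ = 81.76 N·m.
α = τ/I = 81.76/5.084 = 16.08 rad/s².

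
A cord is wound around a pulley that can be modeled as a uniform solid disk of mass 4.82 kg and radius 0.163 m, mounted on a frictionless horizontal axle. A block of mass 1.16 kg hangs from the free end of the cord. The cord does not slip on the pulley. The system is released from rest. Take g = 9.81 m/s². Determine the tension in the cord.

I = ½MR² = (1/2)(4.82)(0.163)² = 0.06403 kg·m².
Block: mg − T = ma. Pulley: TR = Iα. No-slip: a = αR, so T = (I/R²)a = 2.410·a.
Then mg = (m + 2.410)a, so a = (1.16)(9.81)/(1.16 + 2.410) = 3.188 m/s².
T = 2.410·a = 7.682 N.

T ≈ 7.68 N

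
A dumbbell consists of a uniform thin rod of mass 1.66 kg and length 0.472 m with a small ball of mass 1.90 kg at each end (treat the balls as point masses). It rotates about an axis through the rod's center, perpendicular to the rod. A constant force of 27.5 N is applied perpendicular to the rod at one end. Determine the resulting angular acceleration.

α ≈ 26.8 rad/s²

I_rod = (1/12)ML² = (1/12)(1.66)(0.472)² = 0.03082 kg·m².
I_balls = 2·m·(L/2)² = 2(1.90)(0.2360)² = 0.2116 kg·m².
Total I = 0.2425 kg·m².
τ = F·(L/2) = (27.5)(0.236) = 6.490 N·m.
α = τ/I = 6.490/0.2425 = 26.77 rad/s².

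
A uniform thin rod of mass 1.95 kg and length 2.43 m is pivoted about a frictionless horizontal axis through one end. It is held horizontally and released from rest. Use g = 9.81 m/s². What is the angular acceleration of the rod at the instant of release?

About the pivot, I = (1/3)ML² = (1/3)(1.95)(2.43)² = 3.838 kg·m².
The weight acts at the center, a distance L/2 = 1.215 m from the pivot; τ = Mg(L/2) = 23.24 N·m.
α = τ/I = 23.24/3.838 = 6.056 rad/s².
(Equivalently α = (3g/(2L)) = 6.056 rad/s².)

α ≈ 6.06 rad/s²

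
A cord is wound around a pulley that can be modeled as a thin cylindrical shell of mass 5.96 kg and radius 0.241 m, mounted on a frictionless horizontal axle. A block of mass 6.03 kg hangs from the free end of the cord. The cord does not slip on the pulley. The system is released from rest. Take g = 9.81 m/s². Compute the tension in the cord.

T ≈ 29.4 N

I = MR² = (5.96)(0.241)² = 0.3462 kg·m².
Block: mg − T = ma. Pulley: TR = Iα. No-slip: a = αR, so T = (I/R²)a = 5.960·a.
Then mg = (m + 5.960)a, so a = (6.03)(9.81)/(6.03 + 5.960) = 4.934 m/s².
T = 5.960·a = 29.40 N.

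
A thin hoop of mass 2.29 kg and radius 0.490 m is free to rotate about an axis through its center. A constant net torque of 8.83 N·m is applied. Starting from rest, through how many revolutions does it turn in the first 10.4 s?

≈ 138 revolutions

I = MR² = (2.29)(0.490)² = 0.5498 kg·m².
α = τ/I = 8.83/0.5498 = 16.06 rad/s².
θ = ½αt² = ½(16.06)(10.4)² = 868.5 rad.
Revolutions = θ/(2π) = 138.2.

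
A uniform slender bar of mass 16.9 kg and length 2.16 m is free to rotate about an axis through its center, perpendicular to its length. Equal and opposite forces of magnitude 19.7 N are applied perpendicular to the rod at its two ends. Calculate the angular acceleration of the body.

I = (1/12)ML² = (1/12)(16.9)(2.16)² = 6.571 kg·m².
The couple gives τ = F·(L/2) + F·(L/2) = F L = (19.7)(2.16) = 42.55 N·m.
Newton's second law for rotation, τ = Iα, gives α = τ/I = 42.55/6.571 = 6.476 rad/s².

α ≈ 6.48 rad/s²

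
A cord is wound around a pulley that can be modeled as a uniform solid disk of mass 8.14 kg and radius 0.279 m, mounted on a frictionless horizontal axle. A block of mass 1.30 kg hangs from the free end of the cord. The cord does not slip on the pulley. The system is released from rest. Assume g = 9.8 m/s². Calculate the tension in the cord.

T ≈ 9.66 N

I = ½MR² = (1/2)(8.14)(0.279)² = 0.3168 kg·m².
Block: mg − T = ma. Pulley: TR = Iα. No-slip: a = αR, so T = (I/R²)a = 4.070·a.
Then mg = (m + 4.070)a, so a = (1.30)(9.8)/(1.30 + 4.070) = 2.372 m/s².
T = 4.070·a = 9.656 N.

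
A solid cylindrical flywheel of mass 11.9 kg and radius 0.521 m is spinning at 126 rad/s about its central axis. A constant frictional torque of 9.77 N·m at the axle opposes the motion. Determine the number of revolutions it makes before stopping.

I = ½MR² = (1/2)(11.9)(0.521)² = 1.615 kg·m².
The net torque has magnitude 9.77 N·m, opposing ω.
|α| = τ/I = 9.770/1.615 = 6.049 rad/s² (deceleration).
ω² = ω₀² − 2|α|θ with ω = 0 ⇒ θ = ω₀²/(2|α|) = 1312 rad = 208.8 rev.

≈ 209 revolutions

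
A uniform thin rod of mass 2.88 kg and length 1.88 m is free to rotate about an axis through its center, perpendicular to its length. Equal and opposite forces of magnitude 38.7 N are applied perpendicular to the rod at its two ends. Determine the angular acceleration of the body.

α ≈ 85.8 rad/s²

I = (1/12)ML² = (1/12)(2.88)(1.88)² = 0.8483 kg·m².
The couple gives τ = F·(L/2) + F·(L/2) = F L = (38.7)(1.88) = 72.76 N·m.
From τ = Iα: α = 72.76/0.8483 = 85.77 rad/s².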